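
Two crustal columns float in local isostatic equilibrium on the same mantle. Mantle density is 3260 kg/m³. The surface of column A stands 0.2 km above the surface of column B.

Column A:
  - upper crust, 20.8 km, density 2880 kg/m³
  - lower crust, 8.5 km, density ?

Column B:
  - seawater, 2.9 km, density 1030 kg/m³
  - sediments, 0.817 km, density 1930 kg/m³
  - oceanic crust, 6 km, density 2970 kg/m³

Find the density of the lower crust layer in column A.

3020 kg/m³

Take the compensation level at the base of the deeper column (depth z_c below the surface of column A) and equate Σ ρ_i t_i down to z_c; mantle fills any gap and the z_c terms cancel.
Column A: 20.8×2880 + 8.5×ρ + (z_c − 29.3)×3260
Column B: 0.2×0 + 2.9×1030 + 0.817×1930 + 6×2970 + (z_c − 0.2 − 9.717)×3260
The z_c×3260 term appears on both sides and cancels. Collect the known terms of each column as K = Σ(ρt)_known − 3260 × (depth of known layers): K_A = 59904 − 3260×29.3 = −35614; K_B = 22383.81 − 3260×(0.2 + 9.717) = −9945.61.
Balance: K_A + 8.5×ρ = K_B, so ρ = (K_B − K_A)/8.5 = 25668.4/8.5 = 3020 kg/m³.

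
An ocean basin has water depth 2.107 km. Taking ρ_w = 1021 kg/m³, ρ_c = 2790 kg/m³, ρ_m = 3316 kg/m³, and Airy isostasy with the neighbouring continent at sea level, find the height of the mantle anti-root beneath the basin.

Balancing pressure at the compensation depth: replacing crust with seawater at the top is compensated by replacing crust with mantle at the base: d (ρ_c − ρ_w) = a (ρ_m − ρ_c).
a = d (ρ_c − ρ_w)/(ρ_m − ρ_c) = 2.107 km × 1769/526 = 7.09 km.

7.09 km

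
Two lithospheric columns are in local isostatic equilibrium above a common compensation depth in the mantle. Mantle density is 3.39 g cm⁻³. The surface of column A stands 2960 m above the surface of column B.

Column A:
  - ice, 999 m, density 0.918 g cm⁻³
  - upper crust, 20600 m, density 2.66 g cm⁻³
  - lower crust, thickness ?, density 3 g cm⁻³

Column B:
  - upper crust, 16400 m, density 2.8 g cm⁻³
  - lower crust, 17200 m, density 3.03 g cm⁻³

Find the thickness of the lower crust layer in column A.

Take the compensation level at the base of the deeper column (depth z_c below the surface of column A) and equate Σ ρ_i t_i down to z_c; mantle fills any gap and the z_c terms cancel.
Column A: 999×0.918 + 20600×2.66 + x×3 + (z_c − 21599 − x)×3.39
Column B: 2960×0 + 16400×2.8 + 17200×3.03 + (z_c − 2960 − 33600)×3.39
The z_c×3.39 term appears on both sides and cancels. Collect the known terms of each column as K = Σ(ρt)_known − 3.39 × (depth of known layers): K_A = 55713.082 − 3.39×21599 = −17507.528; K_B = 98036 − 3.39×(2960 + 33600) = −25902.4.
Balance: K_A − x×(3.39 − 3) = K_B, so x = (K_A − K_B)/(3.39 − 3) = 8394.87/0.39 = 21500 m.

21500 m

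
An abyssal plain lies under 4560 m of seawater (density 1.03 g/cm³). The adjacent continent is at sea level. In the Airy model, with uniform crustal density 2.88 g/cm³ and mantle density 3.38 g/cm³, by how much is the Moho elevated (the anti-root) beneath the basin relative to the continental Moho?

For local isostatic compensation: replacing crust with seawater at the top is compensated by replacing crust with mantle at the base: d (ρ_c − ρ_w) = a (ρ_m − ρ_c).
a = d (ρ_c − ρ_w)/(ρ_m − ρ_c) = 4560 m × 1.85/0.5 = 16900 m.

16900 m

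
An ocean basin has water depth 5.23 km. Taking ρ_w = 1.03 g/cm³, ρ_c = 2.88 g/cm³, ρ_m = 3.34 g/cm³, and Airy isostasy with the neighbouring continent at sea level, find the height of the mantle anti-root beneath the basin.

21 km

Equating mass per unit area of the two columns: replacing crust with seawater at the top is compensated by replacing crust with mantle at the base: d (ρ_c − ρ_w) = a (ρ_m − ρ_c).
a = d (ρ_c − ρ_w)/(ρ_m − ρ_c) = 5.23 km × 1.85/0.46 = 21 km.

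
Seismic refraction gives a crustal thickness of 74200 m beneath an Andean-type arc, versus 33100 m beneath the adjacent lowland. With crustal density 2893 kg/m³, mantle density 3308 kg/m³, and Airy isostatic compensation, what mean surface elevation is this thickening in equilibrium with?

5160 m

Excess crust Δ = 74200 m − 33100 m = 41100 m, split between elevation h and root r with h + r = Δ.
Airy balance ρ_c h = (ρ_m − ρ_c) r gives r = h ρ_c/(ρ_m − ρ_c), so h (1 + ρ_c/(ρ_m − ρ_c)) = Δ, i.e. h = Δ (ρ_m − ρ_c)/ρ_m.
h = 41100 m × 415/3308 = 5160 m.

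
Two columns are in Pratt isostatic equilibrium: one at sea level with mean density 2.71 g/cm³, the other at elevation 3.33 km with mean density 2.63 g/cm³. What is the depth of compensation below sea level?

109 km

ρ_ref D = ρ (D + h) → D (ρ_ref − ρ) = ρ h.
D = ρ h/(ρ_ref − ρ) = 2.63 × 3.33 km/(2.71 − 2.63) = 109 km.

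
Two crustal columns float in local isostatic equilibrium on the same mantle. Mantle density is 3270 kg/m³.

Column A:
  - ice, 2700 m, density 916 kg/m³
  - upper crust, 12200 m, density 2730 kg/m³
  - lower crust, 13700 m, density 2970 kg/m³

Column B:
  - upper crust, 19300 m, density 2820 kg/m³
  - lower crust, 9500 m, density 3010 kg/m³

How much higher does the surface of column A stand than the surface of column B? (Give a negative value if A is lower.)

For any compensation level in the mantle, the mantle terms cancel and isostasy reduces to e = (Σt_A − Σt_B) − (Σ(ρt)_A − Σ(ρt)_B) / ρ_m.
Σt_A = 28600 m; Σt_B = 28800 m; Σ(ρt)_A = 76468200; Σ(ρt)_B = 83021000 (in m·kg/m³).
e = (28600 − 28800) − (76468200 − 83021000) / 3270 = 1800 m.

1800 m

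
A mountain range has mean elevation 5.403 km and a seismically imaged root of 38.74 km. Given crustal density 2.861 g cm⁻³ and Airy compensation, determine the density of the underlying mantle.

Airy balance: ρ_c h = (ρ_m − ρ_c) r → ρ_m = ρ_c (1 + h/r).
ρ_m = 2.861 × (1 + 5.403 km/38.74 km) = 3.26 g cm⁻³.

3.26 g cm⁻³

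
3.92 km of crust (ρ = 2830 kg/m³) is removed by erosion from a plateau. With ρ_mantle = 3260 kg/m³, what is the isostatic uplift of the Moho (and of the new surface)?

Unloading: uplift u = e ρ_c/ρ_m = 3.92 km × 2830/3260 = 3.4 km.

3.4 km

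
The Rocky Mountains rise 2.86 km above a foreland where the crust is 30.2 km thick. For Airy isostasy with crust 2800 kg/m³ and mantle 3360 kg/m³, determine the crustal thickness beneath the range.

Root depth r = h ρ_c / (ρ_m − ρ_c) = 2.86 km × 2800 / 560 = 14.3 km.
Total thickness = T + h + r = 30.2 km + 2.86 km + 14.3 km = 47.4 km.

47.4 km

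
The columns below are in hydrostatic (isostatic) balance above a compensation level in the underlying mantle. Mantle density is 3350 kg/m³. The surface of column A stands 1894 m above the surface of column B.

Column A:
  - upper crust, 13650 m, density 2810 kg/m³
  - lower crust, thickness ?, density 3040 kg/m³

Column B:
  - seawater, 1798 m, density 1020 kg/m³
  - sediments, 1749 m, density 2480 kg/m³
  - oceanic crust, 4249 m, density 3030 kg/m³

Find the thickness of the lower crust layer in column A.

19500 m

Take the compensation level at the base of the deeper column (depth z_c below the surface of column A) and equate Σ ρ_i t_i down to z_c; mantle fills any gap and the z_c terms cancel.
Column A: 13650×2810 + x×3040 + (z_c − 13650 − x)×3350
Column B: 1894×0 + 1798×1020 + 1749×2480 + 4249×3030 + (z_c − 1894 − 7796)×3350
The z_c×3350 term appears on both sides and cancels. Collect the known terms of each column as K = Σ(ρt)_known − 3350 × (depth of known layers): K_A = 38356500 − 3350×13650 = −7371000; K_B = 19045950 − 3350×(1894 + 7796) = −13415550.
Balance: K_A − x×(3350 − 3040) = K_B, so x = (K_A − K_B)/(3350 − 3040) = 6044550/310 = 19500 m.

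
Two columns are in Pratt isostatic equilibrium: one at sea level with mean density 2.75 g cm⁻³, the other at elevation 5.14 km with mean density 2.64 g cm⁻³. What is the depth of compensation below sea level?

ρ_ref D = ρ (D + h) → D (ρ_ref − ρ) = ρ h.
D = ρ h/(ρ_ref − ρ) = 2.64 × 5.14 km/(2.75 − 2.64) = 123 km.

123 km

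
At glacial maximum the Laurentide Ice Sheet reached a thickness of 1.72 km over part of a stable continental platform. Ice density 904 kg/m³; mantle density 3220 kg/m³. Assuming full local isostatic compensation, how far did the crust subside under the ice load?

For local isostatic compensation: the ice load ρ_ice t is balanced by mantle displaced below, ρ_m s.
s = t ρ_ice / ρ_m = 1.72 km × 904/3220 = 0.483 km.

0.483 km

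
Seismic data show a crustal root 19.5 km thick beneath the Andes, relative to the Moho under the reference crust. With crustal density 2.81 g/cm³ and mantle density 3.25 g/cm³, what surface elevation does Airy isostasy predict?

By Archimedes' principle applied to the lithosphere: ρ_c h = (ρ_m − ρ_c) r.
h = r (ρ_m − ρ_c) / ρ_c = 19.5 km × (3.25 − 2.81) / 2.81 = 3.05 km.

3.05 km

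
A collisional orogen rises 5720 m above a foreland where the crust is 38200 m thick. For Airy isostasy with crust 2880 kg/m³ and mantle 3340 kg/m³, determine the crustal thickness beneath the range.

79700 m

Root depth r = h ρ_c / (ρ_m − ρ_c) = 5720 m × 2880 / 460 = 35810 m.
Total thickness = T + h + r = 38200 m + 5720 m + 35810 m = 79700 m.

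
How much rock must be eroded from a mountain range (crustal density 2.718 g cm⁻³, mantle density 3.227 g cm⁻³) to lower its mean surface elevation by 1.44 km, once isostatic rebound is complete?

9.13 km

Net drop Δ = e − u = e − e ρ_c/ρ_m = e (ρ_m − ρ_c)/ρ_m.
e = Δ ρ_m/(ρ_m − ρ_c) = 1.44 km × 3.227/0.509 = 9.13 km.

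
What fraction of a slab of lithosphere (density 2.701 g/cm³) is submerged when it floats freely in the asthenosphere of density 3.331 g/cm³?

0.811

Submerged fraction = ρ_obj/ρ_fluid = 2.701/3.331 = 0.811.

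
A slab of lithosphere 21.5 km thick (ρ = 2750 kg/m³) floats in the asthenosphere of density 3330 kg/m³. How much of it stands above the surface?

Floating equilibrium: submerged depth d = t ρ_obj/ρ_fluid = 21.5 km × 2750/3330 = 17.76 km.
Freeboard = t − d = 21.5 km − 17.76 km = 3.74 km.

3.74 km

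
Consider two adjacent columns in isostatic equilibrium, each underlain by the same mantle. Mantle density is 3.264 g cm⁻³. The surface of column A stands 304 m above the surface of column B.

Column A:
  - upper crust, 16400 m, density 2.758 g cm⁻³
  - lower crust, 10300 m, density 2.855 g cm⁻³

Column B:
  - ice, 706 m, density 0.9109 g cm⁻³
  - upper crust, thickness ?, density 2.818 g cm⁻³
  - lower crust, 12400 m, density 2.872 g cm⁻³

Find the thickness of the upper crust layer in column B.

11200 m

Take the compensation level at the base of the deeper column (depth z_c below the surface of column A) and equate Σ ρ_i t_i down to z_c; mantle fills any gap and the z_c terms cancel.
Column A: 16400×2.758 + 10300×2.855 + (z_c − 26700)×3.264
Column B: 304×0 + 706×0.9109 + x×2.818 + 12400×2.872 + (z_c − 304 − 13106 − x)×3.264
The z_c×3.264 term appears on both sides and cancels. Collect the known terms of each column as K = Σ(ρt)_known − 3.264 × (depth of known layers): K_A = 74637.7 − 3.264×26700 = −12511.1; K_B = 36255.8954 − 3.264×(304 + 13106) = −7514.3446.
Balance: K_A = K_B − x×(3.264 − 2.818), so x = (K_B − K_A)/(3.264 − 2.818) = 4996.76/0.446 = 11200 m.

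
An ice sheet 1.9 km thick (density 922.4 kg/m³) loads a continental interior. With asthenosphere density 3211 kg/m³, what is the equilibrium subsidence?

0.546 km

Balancing pressure at the compensation depth: the ice load ρ_ice t is balanced by mantle displaced below, ρ_m s.
s = t ρ_ice / ρ_m = 1.9 km × 922.4/3211 = 0.546 km.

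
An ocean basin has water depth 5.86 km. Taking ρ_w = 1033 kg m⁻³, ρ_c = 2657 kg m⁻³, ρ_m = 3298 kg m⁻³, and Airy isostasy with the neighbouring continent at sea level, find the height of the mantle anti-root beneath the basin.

14.8 km

Balancing pressure at the compensation depth: replacing crust with seawater at the top is compensated by replacing crust with mantle at the base: d (ρ_c − ρ_w) = a (ρ_m − ρ_c).
a = d (ρ_c − ρ_w)/(ρ_m − ρ_c) = 5.86 km × 1624/641 = 14.8 km.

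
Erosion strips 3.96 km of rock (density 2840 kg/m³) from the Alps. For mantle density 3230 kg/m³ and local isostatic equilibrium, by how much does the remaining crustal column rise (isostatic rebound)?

Unloading: uplift u = e ρ_c/ρ_m = 3.96 km × 2840/3230 = 3.48 km.

3.48 km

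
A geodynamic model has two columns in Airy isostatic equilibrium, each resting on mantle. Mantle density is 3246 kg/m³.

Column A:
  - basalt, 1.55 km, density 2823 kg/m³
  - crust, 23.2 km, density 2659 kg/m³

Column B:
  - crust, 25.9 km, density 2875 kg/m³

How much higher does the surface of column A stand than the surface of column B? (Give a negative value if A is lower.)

For any compensation level in the mantle, the mantle terms cancel and isostasy reduces to e = (Σt_A − Σt_B) − (Σ(ρt)_A − Σ(ρt)_B) / ρ_m.
Σt_A = 24.75 km; Σt_B = 25.9 km; Σ(ρt)_A = 66064.45; Σ(ρt)_B = 74462.5 (in km·kg/m³).
e = (24.75 − 25.9) − (66064.45 − 74462.5) / 3246 = 1.44 km.

1.44 km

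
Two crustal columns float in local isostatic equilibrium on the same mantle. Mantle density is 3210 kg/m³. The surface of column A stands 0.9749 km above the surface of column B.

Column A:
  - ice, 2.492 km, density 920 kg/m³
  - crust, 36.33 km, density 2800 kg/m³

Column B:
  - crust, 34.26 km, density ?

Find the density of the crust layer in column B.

2700 kg/m³

Take the compensation level at the base of the deeper column (depth z_c below the surface of column A) and equate Σ ρ_i t_i down to z_c; mantle fills any gap and the z_c terms cancel.
Column A: 2.492×920 + 36.33×2800 + (z_c − 38.822)×3210
Column B: 0.9749×0 + 34.26×ρ + (z_c − 0.9749 − 34.26)×3210
The z_c×3210 term appears on both sides and cancels. Collect the known terms of each column as K = Σ(ρt)_known − 3210 × (depth of known layers): K_A = 104016.64 − 3210×38.822 = −20601.98; K_B = 0 − 3210×(0.9749 + 34.26) = −113104.029.
Balance: K_A = K_B + 34.26×ρ, so ρ = (K_A − K_B)/34.26 = 92502/34.26 = 2700 kg/m³.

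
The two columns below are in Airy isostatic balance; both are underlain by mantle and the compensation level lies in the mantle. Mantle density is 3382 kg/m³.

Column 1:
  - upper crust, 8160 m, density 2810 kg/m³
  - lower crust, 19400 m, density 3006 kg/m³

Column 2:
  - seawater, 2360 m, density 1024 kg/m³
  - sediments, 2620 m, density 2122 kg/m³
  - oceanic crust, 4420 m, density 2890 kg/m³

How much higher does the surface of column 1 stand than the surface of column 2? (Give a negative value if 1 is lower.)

272 m

For any compensation level in the mantle, the mantle terms cancel and isostasy reduces to e = (Σt_1 − Σt_2) − (Σ(ρt)_1 − Σ(ρt)_2) / ρ_m.
Σt_1 = 27560 m; Σt_2 = 9400 m; Σ(ρt)_1 = 81246000; Σ(ρt)_2 = 20750080 (in m·kg/m³).
e = (27560 − 9400) − (81246000 − 20750080) / 3382 = 272 m.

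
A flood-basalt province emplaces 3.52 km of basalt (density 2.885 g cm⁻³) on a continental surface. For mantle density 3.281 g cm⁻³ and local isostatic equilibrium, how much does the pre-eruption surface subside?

Subaerial loading: s = t ρ_load / ρ_m.
s = 3.52 km × 2.885/3.281 = 3.1 km.

3.1 km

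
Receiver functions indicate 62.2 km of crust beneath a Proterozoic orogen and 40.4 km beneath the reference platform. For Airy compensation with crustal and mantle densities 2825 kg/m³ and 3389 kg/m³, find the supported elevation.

Excess crust Δ = 62.2 km − 40.4 km = 21.8 km, split between elevation h and root r with h + r = Δ.
Airy balance ρ_c h = (ρ_m − ρ_c) r gives r = h ρ_c/(ρ_m − ρ_c), so h (1 + ρ_c/(ρ_m − ρ_c)) = Δ, i.e. h = Δ (ρ_m − ρ_c)/ρ_m.
h = 21.8 km × 564/3389 = 3.63 km.

3.63 km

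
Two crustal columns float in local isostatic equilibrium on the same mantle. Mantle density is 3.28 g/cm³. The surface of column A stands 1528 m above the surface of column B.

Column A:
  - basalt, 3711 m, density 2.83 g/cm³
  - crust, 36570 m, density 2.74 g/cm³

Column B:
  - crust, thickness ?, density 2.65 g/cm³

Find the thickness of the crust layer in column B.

Take the compensation level at the base of the deeper column (depth z_c below the surface of column A) and equate Σ ρ_i t_i down to z_c; mantle fills any gap and the z_c terms cancel.
Column A: 3711×2.83 + 36570×2.74 + (z_c − 40281)×3.28
Column B: 1528×0 + x×2.65 + (z_c − 1528 − 0 − x)×3.28
The z_c×3.28 term appears on both sides and cancels. Collect the known terms of each column as K = Σ(ρt)_known − 3.28 × (depth of known layers): K_A = 110703.93 − 3.28×40281 = −21417.75; K_B = 0 − 3.28×(1528 + 0) = −5011.84.
Balance: K_A = K_B − x×(3.28 − 2.65), so x = (K_B − K_A)/(3.28 − 2.65) = 16405.9/0.63 = 26000 m.

26000 m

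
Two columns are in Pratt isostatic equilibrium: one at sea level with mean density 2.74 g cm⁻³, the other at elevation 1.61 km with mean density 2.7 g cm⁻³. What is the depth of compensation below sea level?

ρ_ref D = ρ (D + h) → D (ρ_ref − ρ) = ρ h.
D = ρ h/(ρ_ref − ρ) = 2.7 × 1.61 km/(2.74 − 2.7) = 109 km.

109 km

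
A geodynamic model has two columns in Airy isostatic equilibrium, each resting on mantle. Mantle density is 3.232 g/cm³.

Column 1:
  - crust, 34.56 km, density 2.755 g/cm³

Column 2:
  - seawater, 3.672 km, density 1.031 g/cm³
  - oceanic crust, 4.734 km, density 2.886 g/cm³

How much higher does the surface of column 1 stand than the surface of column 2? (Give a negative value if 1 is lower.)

For any compensation level in the mantle, the mantle terms cancel and isostasy reduces to e = (Σt_1 − Σt_2) − (Σ(ρt)_1 − Σ(ρt)_2) / ρ_m.
Σt_1 = 34.56 km; Σt_2 = 8.406 km; Σ(ρt)_1 = 95.2128; Σ(ρt)_2 = 17.448156 (in km·g/cm³).
e = (34.56 − 8.406) − (95.2128 − 17.448156) / 3.232 = 2.09 km.

2.09 km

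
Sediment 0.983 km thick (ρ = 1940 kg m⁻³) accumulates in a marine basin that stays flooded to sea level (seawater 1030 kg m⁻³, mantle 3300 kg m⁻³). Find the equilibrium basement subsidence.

Submarine loading: the sediment displaces seawater, and the subsidence is in turn flooded, so s (ρ_m − ρ_w) = t (ρ_sed − ρ_w).
s = 0.983 km × (1940 − 1030) / (3300 − 1030) = 0.394 km.

0.394 km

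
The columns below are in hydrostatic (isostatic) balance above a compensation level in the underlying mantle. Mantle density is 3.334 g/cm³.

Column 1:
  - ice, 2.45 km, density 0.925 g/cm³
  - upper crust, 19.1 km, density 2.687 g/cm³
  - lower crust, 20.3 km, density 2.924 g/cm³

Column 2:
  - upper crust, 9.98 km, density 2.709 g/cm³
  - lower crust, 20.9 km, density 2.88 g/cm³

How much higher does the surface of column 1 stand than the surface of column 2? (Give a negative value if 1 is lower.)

3.26 km

For any compensation level in the mantle, the mantle terms cancel and isostasy reduces to e = (Σt_1 − Σt_2) − (Σ(ρt)_1 − Σ(ρt)_2) / ρ_m.
Σt_1 = 41.85 km; Σt_2 = 30.88 km; Σ(ρt)_1 = 112.94515; Σ(ρt)_2 = 87.22782 (in km·g/cm³).
e = (41.85 − 30.88) − (112.94515 − 87.22782) / 3.334 = 3.26 km.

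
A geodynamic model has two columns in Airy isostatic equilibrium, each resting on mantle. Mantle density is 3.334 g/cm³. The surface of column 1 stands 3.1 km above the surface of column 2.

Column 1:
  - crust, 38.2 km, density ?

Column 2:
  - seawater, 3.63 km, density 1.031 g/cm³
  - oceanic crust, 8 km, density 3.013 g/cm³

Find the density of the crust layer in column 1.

2.78 g/cm³

Take the compensation level at the base of the deeper column (depth z_c below the surface of column 1) and equate Σ ρ_i t_i down to z_c; mantle fills any gap and the z_c terms cancel.
Column 1: 38.2×ρ + (z_c − 38.2)×3.334
Column 2: 3.1×0 + 3.63×1.031 + 8×3.013 + (z_c − 3.1 − 11.63)×3.334
The z_c×3.334 term appears on both sides and cancels. Collect the known terms of each column as K = Σ(ρt)_known − 3.334 × (depth of known layers): K_1 = 0 − 3.334×38.2 = −127.3588; K_2 = 27.84653 − 3.334×(3.1 + 11.63) = −21.26329.
Balance: K_1 + 38.2×ρ = K_2, so ρ = (K_2 − K_1)/38.2 = 106.096/38.2 = 2.78 g/cm³.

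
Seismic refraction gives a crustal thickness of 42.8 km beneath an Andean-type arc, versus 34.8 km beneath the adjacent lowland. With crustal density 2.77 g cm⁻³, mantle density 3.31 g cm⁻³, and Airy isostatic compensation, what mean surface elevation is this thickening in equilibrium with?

Excess crust Δ = 42.8 km − 34.8 km = 8 km, split between elevation h and root r with h + r = Δ.
Airy balance ρ_c h = (ρ_m − ρ_c) r gives r = h ρ_c/(ρ_m − ρ_c), so h (1 + ρ_c/(ρ_m − ρ_c)) = Δ, i.e. h = Δ (ρ_m − ρ_c)/ρ_m.
h = 8 km × 0.54/3.31 = 1.31 km.

1.31 km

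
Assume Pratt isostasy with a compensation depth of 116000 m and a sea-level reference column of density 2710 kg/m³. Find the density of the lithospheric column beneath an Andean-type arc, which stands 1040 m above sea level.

2690 kg/m³

Pratt balance: ρ_ref D = ρ (D + h).
ρ = ρ_ref D/(D + h) = 2710 × 116000 m/(116000 m + 1040 m) = 2690 kg/m³.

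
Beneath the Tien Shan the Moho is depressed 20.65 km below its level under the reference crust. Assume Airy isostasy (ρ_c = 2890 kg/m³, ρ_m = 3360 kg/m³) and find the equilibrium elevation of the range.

3.36 km

Isostatic balance requires: ρ_c h = (ρ_m − ρ_c) r.
h = r (ρ_m − ρ_c) / ρ_c = 20.65 km × (3360 − 2890) / 2890 = 3.36 km.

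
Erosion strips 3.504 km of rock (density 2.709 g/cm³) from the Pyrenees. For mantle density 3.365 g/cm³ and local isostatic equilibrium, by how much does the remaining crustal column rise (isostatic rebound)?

Unloading: uplift u = e ρ_c/ρ_m = 3.504 km × 2.709/3.365 = 2.82 km.

2.82 km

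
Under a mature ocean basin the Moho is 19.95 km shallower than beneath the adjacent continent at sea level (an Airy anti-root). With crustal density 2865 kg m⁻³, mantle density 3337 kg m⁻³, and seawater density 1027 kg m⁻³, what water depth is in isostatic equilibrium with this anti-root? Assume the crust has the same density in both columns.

Replacing a thickness d of crust by seawater at the top must be balanced by replacing crust with mantle at the base: d (ρ_c − ρ_w) = a (ρ_m − ρ_c).
d = a (ρ_m − ρ_c)/(ρ_c − ρ_w) = 19.95 km × 472/1838 = 5.12 km.

5.12 km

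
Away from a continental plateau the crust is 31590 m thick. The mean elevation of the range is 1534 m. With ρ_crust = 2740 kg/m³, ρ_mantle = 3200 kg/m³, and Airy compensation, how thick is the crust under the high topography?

42300 m

Root depth r = h ρ_c / (ρ_m − ρ_c) = 1534 m × 2740 / 460 = 9137 m.
Total thickness = T + h + r = 31590 m + 1534 m + 9137 m = 42300 m.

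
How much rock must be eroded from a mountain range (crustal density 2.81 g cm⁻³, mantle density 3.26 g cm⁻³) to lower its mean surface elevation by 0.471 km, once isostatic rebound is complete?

Net drop Δ = e − u = e − e ρ_c/ρ_m = e (ρ_m − ρ_c)/ρ_m.
e = Δ ρ_m/(ρ_m − ρ_c) = 0.471 km × 3.26/0.45 = 3.41 km.

3.41 km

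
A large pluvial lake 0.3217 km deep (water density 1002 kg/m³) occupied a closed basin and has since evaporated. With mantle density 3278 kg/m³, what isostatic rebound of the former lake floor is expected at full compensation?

u = d ρ_w/ρ_m = 0.3217 km × 1002/3278 = 0.0983 km.

0.0983 km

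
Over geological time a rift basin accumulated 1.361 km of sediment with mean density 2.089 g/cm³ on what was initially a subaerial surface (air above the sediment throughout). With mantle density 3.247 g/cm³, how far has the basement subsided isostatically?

0.876 km

Subaerial load: s = t ρ_sed / ρ_m = 1.361 km × 2.089/3.247 = 0.876 km.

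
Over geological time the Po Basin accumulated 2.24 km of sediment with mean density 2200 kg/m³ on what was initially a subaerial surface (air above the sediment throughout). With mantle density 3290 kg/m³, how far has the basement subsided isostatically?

1.5 km

Subaerial load: s = t ρ_sed / ρ_m = 2.24 km × 2200/3290 = 1.5 km.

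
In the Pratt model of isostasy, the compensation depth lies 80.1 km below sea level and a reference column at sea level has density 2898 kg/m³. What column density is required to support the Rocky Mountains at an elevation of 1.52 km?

Pratt balance: ρ_ref D = ρ (D + h).
ρ = ρ_ref D/(D + h) = 2898 × 80.1 km/(80.1 km + 1.52 km) = 2840 kg/m³.

2840 kg/m³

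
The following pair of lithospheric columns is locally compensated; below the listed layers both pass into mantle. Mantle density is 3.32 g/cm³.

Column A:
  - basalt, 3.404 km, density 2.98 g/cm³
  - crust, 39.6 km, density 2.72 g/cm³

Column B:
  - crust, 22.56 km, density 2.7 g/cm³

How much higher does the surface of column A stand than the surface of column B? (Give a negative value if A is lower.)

3.29 km

For any compensation level in the mantle, the mantle terms cancel and isostasy reduces to e = (Σt_A − Σt_B) − (Σ(ρt)_A − Σ(ρt)_B) / ρ_m.
Σt_A = 43.004 km; Σt_B = 22.56 km; Σ(ρt)_A = 117.85592; Σ(ρt)_B = 60.912 (in km·g/cm³).
e = (43.004 − 22.56) − (117.85592 − 60.912) / 3.32 = 3.29 km.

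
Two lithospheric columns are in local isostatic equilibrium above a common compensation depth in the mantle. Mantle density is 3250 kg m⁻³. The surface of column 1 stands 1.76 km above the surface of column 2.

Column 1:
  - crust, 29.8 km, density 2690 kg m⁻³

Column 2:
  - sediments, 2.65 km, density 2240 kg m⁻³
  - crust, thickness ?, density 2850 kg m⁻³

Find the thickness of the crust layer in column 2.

Take the compensation level at the base of the deeper column (depth z_c below the surface of column 1) and equate Σ ρ_i t_i down to z_c; mantle fills any gap and the z_c terms cancel.
Column 1: 29.8×2690 + (z_c − 29.8)×3250
Column 2: 1.76×0 + 2.65×2240 + x×2850 + (z_c − 1.76 − 2.65 − x)×3250
The z_c×3250 term appears on both sides and cancels. Collect the known terms of each column as K = Σ(ρt)_known − 3250 × (depth of known layers): K_1 = 80162 − 3250×29.8 = −16688; K_2 = 5936 − 3250×(1.76 + 2.65) = −8396.5.
Balance: K_1 = K_2 − x×(3250 − 2850), so x = (K_2 − K_1)/(3250 − 2850) = 8291.5/400 = 20.7 km.

20.7 km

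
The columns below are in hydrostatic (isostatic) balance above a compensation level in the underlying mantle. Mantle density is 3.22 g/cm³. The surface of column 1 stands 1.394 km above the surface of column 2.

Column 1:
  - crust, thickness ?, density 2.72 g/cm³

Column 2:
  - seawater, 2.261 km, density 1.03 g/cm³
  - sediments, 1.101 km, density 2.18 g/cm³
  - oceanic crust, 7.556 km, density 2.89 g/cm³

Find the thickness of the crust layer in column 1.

Take the compensation level at the base of the deeper column (depth z_c below the surface of column 1) and equate Σ ρ_i t_i down to z_c; mantle fills any gap and the z_c terms cancel.
Column 1: x×2.72 + (z_c − 0 − x)×3.22
Column 2: 1.394×0 + 2.261×1.03 + 1.101×2.18 + 7.556×2.89 + (z_c − 1.394 − 10.918)×3.22
The z_c×3.22 term appears on both sides and cancels. Collect the known terms of each column as K = Σ(ρt)_known − 3.22 × (depth of known layers): K_1 = 0 − 3.22×0 = 0; K_2 = 26.56585 − 3.22×(1.394 + 10.918) = −13.07879.
Balance: K_1 − x×(3.22 − 2.72) = K_2, so x = (K_1 − K_2)/(3.22 − 2.72) = 13.0788/0.5 = 26.2 km.

26.2 km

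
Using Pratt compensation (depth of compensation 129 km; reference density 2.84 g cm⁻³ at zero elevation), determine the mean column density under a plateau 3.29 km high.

2.77 g cm⁻³

Pratt balance: ρ_ref D = ρ (D + h).
ρ = ρ_ref D/(D + h) = 2.84 × 129 km/(129 km + 3.29 km) = 2.77 g cm⁻³.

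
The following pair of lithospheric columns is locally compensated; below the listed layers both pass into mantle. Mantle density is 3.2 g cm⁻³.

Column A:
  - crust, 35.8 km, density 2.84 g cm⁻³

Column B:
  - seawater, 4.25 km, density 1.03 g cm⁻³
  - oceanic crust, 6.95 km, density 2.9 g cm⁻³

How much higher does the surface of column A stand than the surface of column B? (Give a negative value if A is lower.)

For any compensation level in the mantle, the mantle terms cancel and isostasy reduces to e = (Σt_A − Σt_B) − (Σ(ρt)_A − Σ(ρt)_B) / ρ_m.
Σt_A = 35.8 km; Σt_B = 11.2 km; Σ(ρt)_A = 101.672; Σ(ρt)_B = 24.5325 (in km·g cm⁻³).
e = (35.8 − 11.2) − (101.672 − 24.5325) / 3.2 = 0.494 km.

0.494 km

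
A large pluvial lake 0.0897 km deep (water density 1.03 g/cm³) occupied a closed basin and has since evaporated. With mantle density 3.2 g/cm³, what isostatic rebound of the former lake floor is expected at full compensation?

0.0289 km

u = d ρ_w/ρ_m = 0.0897 km × 1.03/3.2 = 0.0289 km.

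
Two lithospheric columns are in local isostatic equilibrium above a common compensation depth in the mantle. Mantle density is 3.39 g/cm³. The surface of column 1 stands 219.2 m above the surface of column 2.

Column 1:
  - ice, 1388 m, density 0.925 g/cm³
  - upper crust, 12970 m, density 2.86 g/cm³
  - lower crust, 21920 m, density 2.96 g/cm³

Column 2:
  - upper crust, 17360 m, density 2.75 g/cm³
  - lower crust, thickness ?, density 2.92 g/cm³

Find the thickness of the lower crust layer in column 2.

Take the compensation level at the base of the deeper column (depth z_c below the surface of column 1) and equate Σ ρ_i t_i down to z_c; mantle fills any gap and the z_c terms cancel.
Column 1: 1388×0.925 + 12970×2.86 + 21920×2.96 + (z_c − 36278)×3.39
Column 2: 219.2×0 + 17360×2.75 + x×2.92 + (z_c − 219.2 − 17360 − x)×3.39
The z_c×3.39 term appears on both sides and cancels. Collect the known terms of each column as K = Σ(ρt)_known − 3.39 × (depth of known layers): K_1 = 103261.3 − 3.39×36278 = −19721.12; K_2 = 47740 − 3.39×(219.2 + 17360) = −11853.488.
Balance: K_1 = K_2 − x×(3.39 − 2.92), so x = (K_2 − K_1)/(3.39 − 2.92) = 7867.63/0.47 = 16700 m.

16700 m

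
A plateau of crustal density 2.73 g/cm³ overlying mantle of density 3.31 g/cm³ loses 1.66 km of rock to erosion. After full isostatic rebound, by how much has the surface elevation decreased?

Rebound u = e ρ_c/ρ_m = 1.66 km × 2.73/3.31 = 1.369 km.
Net surface drop = e − u = 1.66 km − 1.369 km = e (ρ_m − ρ_c)/ρ_m = 0.291 km.

0.291 km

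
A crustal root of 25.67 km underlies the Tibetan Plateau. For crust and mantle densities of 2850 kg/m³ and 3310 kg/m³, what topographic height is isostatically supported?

4.14 km

Equating mass per unit area of the two columns: ρ_c h = (ρ_m − ρ_c) r.
h = r (ρ_m − ρ_c) / ρ_c = 25.67 km × (3310 − 2850) / 2850 = 4.14 km.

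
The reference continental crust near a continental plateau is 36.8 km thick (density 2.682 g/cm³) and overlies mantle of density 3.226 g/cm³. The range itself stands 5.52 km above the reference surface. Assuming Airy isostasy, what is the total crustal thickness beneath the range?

Root depth r = h ρ_c / (ρ_m − ρ_c) = 5.52 km × 2.682 / 0.544 = 27.21 km.
Total thickness = T + h + r = 36.8 km + 5.52 km + 27.21 km = 69.5 km.

69.5 km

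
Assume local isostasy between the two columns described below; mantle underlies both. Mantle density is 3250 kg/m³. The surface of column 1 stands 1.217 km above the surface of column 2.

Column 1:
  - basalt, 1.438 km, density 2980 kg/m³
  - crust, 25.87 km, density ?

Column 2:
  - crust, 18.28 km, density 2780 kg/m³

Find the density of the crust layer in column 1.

2780 kg/m³

Take the compensation level at the base of the deeper column (depth z_c below the surface of column 1) and equate Σ ρ_i t_i down to z_c; mantle fills any gap and the z_c terms cancel.
Column 1: 1.438×2980 + 25.87×ρ + (z_c − 27.308)×3250
Column 2: 1.217×0 + 18.28×2780 + (z_c − 1.217 − 18.28)×3250
The z_c×3250 term appears on both sides and cancels. Collect the known terms of each column as K = Σ(ρt)_known − 3250 × (depth of known layers): K_1 = 4285.24 − 3250×27.308 = −84465.76; K_2 = 50818.4 − 3250×(1.217 + 18.28) = −12546.85.
Balance: K_1 + 25.87×ρ = K_2, so ρ = (K_2 − K_1)/25.87 = 71918.9/25.87 = 2780 kg/m³.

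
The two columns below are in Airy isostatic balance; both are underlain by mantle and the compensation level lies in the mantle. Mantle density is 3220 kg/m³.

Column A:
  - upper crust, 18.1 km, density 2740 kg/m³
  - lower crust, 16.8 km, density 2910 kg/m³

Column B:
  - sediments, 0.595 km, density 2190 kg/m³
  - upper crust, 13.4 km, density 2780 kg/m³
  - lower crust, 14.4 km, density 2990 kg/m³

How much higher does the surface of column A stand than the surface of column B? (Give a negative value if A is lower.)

1.27 km

For any compensation level in the mantle, the mantle terms cancel and isostasy reduces to e = (Σt_A − Σt_B) − (Σ(ρt)_A − Σ(ρt)_B) / ρ_m.
Σt_A = 34.9 km; Σt_B = 28.395 km; Σ(ρt)_A = 98482; Σ(ρt)_B = 81611.05 (in km·kg/m³).
e = (34.9 − 28.395) − (98482 − 81611.05) / 3220 = 1.27 km.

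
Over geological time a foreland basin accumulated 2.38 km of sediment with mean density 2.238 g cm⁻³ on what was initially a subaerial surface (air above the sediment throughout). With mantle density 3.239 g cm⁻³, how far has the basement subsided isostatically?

1.64 km

Subaerial load: s = t ρ_sed / ρ_m = 2.38 km × 2.238/3.239 = 1.64 km.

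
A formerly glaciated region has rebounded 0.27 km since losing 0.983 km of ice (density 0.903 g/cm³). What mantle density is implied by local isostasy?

3.29 g/cm³

ρ_m = ρ_ice t / u = 0.903 × 0.983 km/0.27 km = 3.29 g/cm³.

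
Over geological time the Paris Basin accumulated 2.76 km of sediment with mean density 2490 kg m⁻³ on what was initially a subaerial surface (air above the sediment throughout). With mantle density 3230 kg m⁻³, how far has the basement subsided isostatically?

Subaerial load: s = t ρ_sed / ρ_m = 2.76 km × 2490/3230 = 2.13 km.

2.13 km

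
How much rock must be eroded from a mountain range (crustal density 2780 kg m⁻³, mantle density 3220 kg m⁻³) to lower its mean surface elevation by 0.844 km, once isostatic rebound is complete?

Net drop Δ = e − u = e − e ρ_c/ρ_m = e (ρ_m − ρ_c)/ρ_m.
e = Δ ρ_m/(ρ_m − ρ_c) = 0.844 km × 3220/440 = 6.18 km.

6.18 km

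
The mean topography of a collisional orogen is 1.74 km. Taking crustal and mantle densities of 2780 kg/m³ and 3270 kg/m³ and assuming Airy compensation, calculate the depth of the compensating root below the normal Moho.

9.87 km

In Airy isostatic equilibrium: the weight of the topography is balanced by the buoyancy of the root, ρ_c h = (ρ_m − ρ_c) r.
r = h · ρ_c / (ρ_m − ρ_c) = 1.74 km × 2780 / (3270 − 2780) = 9.87 km.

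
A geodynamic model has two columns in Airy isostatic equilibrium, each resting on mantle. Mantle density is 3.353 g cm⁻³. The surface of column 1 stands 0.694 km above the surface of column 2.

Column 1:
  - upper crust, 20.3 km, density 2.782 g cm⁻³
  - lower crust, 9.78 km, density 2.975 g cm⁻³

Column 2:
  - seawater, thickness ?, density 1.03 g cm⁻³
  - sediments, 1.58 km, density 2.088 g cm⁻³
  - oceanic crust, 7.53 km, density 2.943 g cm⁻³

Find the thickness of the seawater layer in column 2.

Take the compensation level at the base of the deeper column (depth z_c below the surface of column 1) and equate Σ ρ_i t_i down to z_c; mantle fills any gap and the z_c terms cancel.
Column 1: 20.3×2.782 + 9.78×2.975 + (z_c − 30.08)×3.353
Column 2: 0.694×0 + x×1.03 + 1.58×2.088 + 7.53×2.943 + (z_c − 0.694 − 9.11 − x)×3.353
The z_c×3.353 term appears on both sides and cancels. Collect the known terms of each column as K = Σ(ρt)_known − 3.353 × (depth of known layers): K_1 = 85.5701 − 3.353×30.08 = −15.28814; K_2 = 25.45983 − 3.353×(0.694 + 9.11) = −7.412982.
Balance: K_1 = K_2 − x×(3.353 − 1.03), so x = (K_2 − K_1)/(3.353 − 1.03) = 7.87516/2.323 = 3.39 km.

3.39 km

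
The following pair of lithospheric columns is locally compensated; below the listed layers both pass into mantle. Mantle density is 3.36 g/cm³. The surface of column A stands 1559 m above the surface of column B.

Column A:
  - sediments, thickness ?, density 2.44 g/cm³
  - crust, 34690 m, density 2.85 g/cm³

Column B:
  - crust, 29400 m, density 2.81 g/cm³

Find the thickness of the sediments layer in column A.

Take the compensation level at the base of the deeper column (depth z_c below the surface of column A) and equate Σ ρ_i t_i down to z_c; mantle fills any gap and the z_c terms cancel.
Column A: x×2.44 + 34690×2.85 + (z_c − 34690 − x)×3.36
Column B: 1559×0 + 29400×2.81 + (z_c − 1559 − 29400)×3.36
The z_c×3.36 term appears on both sides and cancels. Collect the known terms of each column as K = Σ(ρt)_known − 3.36 × (depth of known layers): K_A = 98866.5 − 3.36×34690 = −17691.9; K_B = 82614 − 3.36×(1559 + 29400) = −21408.24.
Balance: K_A − x×(3.36 − 2.44) = K_B, so x = (K_A − K_B)/(3.36 − 2.44) = 3716.34/0.92 = 4040 m.

4040 m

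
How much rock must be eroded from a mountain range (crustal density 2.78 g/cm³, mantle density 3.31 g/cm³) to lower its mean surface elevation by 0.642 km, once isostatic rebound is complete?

Net drop Δ = e − u = e − e ρ_c/ρ_m = e (ρ_m − ρ_c)/ρ_m.
e = Δ ρ_m/(ρ_m − ρ_c) = 0.642 km × 3.31/0.53 = 4.01 km.

4.01 km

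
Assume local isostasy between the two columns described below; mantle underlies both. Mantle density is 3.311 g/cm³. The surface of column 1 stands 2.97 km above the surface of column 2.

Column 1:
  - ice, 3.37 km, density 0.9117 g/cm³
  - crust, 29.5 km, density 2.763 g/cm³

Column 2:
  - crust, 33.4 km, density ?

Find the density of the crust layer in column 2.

Take the compensation level at the base of the deeper column (depth z_c below the surface of column 1) and equate Σ ρ_i t_i down to z_c; mantle fills any gap and the z_c terms cancel.
Column 1: 3.37×0.9117 + 29.5×2.763 + (z_c − 32.87)×3.311
Column 2: 2.97×0 + 33.4×ρ + (z_c − 2.97 − 33.4)×3.311
The z_c×3.311 term appears on both sides and cancels. Collect the known terms of each column as K = Σ(ρt)_known − 3.311 × (depth of known layers): K_1 = 84.580929 − 3.311×32.87 = −24.251641; K_2 = 0 − 3.311×(2.97 + 33.4) = −120.42107.
Balance: K_1 = K_2 + 33.4×ρ, so ρ = (K_1 − K_2)/33.4 = 96.1694/33.4 = 2.88 g/cm³.

2.88 g/cm³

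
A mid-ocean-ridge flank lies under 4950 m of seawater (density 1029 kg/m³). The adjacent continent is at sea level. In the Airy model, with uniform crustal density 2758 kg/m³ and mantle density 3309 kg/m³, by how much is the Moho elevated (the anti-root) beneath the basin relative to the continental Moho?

15500 m

Equating mass per unit area of the two columns: replacing crust with seawater at the top is compensated by replacing crust with mantle at the base: d (ρ_c − ρ_w) = a (ρ_m − ρ_c).
a = d (ρ_c − ρ_w)/(ρ_m − ρ_c) = 4950 m × 1729/551 = 15500 m.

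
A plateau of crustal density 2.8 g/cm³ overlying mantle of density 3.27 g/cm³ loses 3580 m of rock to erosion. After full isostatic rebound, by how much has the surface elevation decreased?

515 m

Rebound u = e ρ_c/ρ_m = 3580 m × 2.8/3.27 = 3065 m.
Net surface drop = e − u = 3580 m − 3065 m = e (ρ_m − ρ_c)/ρ_m = 515 m.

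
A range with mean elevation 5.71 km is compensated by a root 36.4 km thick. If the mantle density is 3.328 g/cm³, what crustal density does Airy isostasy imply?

ρ_c h = (ρ_m − ρ_c) r → ρ_c (h + r) = ρ_m r → ρ_c = ρ_m r / (h + r).
ρ_c = 3.328 × 36.4 km / (5.71 km + 36.4 km) = 2.88 g/cm³.

2.88 g/cm³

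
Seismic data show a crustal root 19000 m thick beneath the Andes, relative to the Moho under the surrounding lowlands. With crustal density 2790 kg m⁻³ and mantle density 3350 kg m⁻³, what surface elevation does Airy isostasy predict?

Isostatic balance requires: ρ_c h = (ρ_m − ρ_c) r.
h = r (ρ_m − ρ_c) / ρ_c = 19000 m × (3350 − 2790) / 2790 = 3810 m.

3810 m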